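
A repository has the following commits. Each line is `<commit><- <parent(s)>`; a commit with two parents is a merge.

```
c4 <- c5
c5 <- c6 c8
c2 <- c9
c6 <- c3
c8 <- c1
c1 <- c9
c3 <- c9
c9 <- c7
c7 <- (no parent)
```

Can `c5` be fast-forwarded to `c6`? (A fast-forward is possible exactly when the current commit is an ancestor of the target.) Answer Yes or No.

A fast-forward from c5 to c6 is possible iff c5 is an ancestor of c6.
Ancestors of c6: {c3, c6, c7, c9}.
c5 is not among them, so fast-forward is not possible.

No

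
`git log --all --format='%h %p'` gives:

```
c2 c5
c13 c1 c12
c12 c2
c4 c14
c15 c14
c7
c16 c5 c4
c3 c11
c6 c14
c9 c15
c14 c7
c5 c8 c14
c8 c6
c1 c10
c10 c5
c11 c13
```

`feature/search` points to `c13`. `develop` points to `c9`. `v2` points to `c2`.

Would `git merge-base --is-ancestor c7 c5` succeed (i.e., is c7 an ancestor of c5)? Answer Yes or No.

Yes

Ancestors of c5 (commits reachable by following parents): {c14, c5, c6, c7, c8}.
c7 is in that set, so it is an ancestor of c5.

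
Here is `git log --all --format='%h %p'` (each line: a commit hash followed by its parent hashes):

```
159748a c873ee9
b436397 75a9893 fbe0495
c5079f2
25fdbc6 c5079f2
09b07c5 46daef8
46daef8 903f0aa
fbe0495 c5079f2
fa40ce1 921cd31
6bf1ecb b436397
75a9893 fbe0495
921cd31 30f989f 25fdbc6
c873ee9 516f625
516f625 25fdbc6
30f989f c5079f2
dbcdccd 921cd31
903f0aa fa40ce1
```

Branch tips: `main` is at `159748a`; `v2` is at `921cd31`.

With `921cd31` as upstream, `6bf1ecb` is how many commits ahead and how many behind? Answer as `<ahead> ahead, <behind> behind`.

4 ahead, 3 behind

Reachable from 6bf1ecb: {6bf1ecb, 75a9893, b436397, c5079f2, fbe0495}.
Reachable from 921cd31: {25fdbc6, 30f989f, 921cd31, c5079f2}.
Only in 6bf1ecb's history (ahead): {6bf1ecb, 75a9893, b436397, fbe0495} — 4.
Only in 921cd31's history (behind): {25fdbc6, 30f989f, 921cd31} — 3.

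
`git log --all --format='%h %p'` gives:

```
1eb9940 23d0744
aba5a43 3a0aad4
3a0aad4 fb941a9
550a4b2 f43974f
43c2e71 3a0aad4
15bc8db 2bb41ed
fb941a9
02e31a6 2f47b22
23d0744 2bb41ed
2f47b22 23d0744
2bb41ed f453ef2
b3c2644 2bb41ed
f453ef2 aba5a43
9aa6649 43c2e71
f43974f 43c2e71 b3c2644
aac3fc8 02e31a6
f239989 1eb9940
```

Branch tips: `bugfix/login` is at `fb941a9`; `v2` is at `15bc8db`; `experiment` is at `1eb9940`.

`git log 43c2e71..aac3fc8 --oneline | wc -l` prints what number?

7

Reachable from aac3fc8: {02e31a6, 23d0744, 2bb41ed, 2f47b22, 3a0aad4, aac3fc8, aba5a43, f453ef2, fb941a9}.
Reachable from 43c2e71: {3a0aad4, 43c2e71, fb941a9}.
In aac3fc8's history but not 43c2e71's: {02e31a6, 23d0744, 2bb41ed, 2f47b22, aac3fc8, aba5a43, f453ef2} — 7 commits.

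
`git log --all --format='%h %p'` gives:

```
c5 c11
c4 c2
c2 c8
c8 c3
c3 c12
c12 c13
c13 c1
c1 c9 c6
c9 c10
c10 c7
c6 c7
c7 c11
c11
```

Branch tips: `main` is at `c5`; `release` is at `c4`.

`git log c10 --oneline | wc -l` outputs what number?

3

Walking parent pointers from c10: reachable set = {c10, c11, c7}.
That is 3 commits.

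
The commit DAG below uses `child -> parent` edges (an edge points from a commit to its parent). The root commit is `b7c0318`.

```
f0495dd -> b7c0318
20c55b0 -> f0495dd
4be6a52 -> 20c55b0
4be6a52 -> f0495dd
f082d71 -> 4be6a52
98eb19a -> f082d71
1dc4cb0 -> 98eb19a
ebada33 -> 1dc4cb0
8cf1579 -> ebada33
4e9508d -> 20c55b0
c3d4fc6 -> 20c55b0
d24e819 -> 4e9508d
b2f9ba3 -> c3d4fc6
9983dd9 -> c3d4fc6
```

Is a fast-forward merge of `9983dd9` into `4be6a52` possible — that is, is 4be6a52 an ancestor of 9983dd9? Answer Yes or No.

No

A fast-forward from 4be6a52 to 9983dd9 is possible iff 4be6a52 is an ancestor of 9983dd9.
Ancestors of 9983dd9: {20c55b0, 9983dd9, b7c0318, c3d4fc6, f0495dd}.
4be6a52 is not among them, so fast-forward is not possible.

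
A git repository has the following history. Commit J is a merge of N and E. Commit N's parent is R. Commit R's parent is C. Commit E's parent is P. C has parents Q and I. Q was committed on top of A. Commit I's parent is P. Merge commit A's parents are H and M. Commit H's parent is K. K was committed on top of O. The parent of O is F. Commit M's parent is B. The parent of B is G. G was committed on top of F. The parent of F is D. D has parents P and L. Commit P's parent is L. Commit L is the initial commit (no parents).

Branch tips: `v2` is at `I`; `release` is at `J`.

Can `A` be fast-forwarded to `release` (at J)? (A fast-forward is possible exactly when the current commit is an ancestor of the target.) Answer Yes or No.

Yes

A fast-forward from A to J is possible iff A is an ancestor of J.
Ancestors of J: {A, B, C, D, E, F, G, H, I, J, K, L, M, N, O, P, Q, R}.
A is among them, so fast-forward is possible.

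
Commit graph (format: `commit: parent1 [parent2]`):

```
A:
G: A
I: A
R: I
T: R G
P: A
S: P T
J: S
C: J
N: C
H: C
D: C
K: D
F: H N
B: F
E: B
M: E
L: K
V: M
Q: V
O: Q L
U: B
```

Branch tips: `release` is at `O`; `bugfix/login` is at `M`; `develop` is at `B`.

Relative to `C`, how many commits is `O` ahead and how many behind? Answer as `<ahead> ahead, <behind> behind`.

12 ahead, 0 behind

Reachable from O: {A, B, C, D, E, F, G, H, I, J, K, L, M, N, O, P, Q, R, S, T, V}.
Reachable from C: {A, C, G, I, J, P, R, S, T}.
Only in O's history (ahead): {B, D, E, F, H, K, L, M, N, O, Q, V} — 12.
Only in C's history (behind): {} — 0.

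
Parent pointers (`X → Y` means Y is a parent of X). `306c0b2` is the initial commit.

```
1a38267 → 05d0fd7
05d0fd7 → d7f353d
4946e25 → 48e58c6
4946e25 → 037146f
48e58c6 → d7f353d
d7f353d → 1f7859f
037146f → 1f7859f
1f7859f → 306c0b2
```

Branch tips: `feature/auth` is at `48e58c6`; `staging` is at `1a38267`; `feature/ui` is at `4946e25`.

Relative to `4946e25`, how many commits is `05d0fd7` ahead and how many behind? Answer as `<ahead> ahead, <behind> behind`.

Reachable from 05d0fd7: {05d0fd7, 1f7859f, 306c0b2, d7f353d}.
Reachable from 4946e25: {037146f, 1f7859f, 306c0b2, 48e58c6, 4946e25, d7f353d}.
Only in 05d0fd7's history (ahead): {05d0fd7} — 1.
Only in 4946e25's history (behind): {037146f, 48e58c6, 4946e25} — 3.

1 ahead, 3 behind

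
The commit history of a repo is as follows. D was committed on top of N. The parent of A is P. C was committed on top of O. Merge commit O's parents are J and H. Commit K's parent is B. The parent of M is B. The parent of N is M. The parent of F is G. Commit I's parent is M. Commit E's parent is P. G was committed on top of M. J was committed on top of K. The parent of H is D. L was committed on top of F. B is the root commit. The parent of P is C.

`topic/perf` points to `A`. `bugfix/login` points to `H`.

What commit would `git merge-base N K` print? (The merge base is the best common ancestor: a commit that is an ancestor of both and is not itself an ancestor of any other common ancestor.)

B

Ancestors of N: {B, M, N}.
Ancestors of K: {B, K}.
Common ancestors: {B}.
The only common ancestor is B, so it is the merge base.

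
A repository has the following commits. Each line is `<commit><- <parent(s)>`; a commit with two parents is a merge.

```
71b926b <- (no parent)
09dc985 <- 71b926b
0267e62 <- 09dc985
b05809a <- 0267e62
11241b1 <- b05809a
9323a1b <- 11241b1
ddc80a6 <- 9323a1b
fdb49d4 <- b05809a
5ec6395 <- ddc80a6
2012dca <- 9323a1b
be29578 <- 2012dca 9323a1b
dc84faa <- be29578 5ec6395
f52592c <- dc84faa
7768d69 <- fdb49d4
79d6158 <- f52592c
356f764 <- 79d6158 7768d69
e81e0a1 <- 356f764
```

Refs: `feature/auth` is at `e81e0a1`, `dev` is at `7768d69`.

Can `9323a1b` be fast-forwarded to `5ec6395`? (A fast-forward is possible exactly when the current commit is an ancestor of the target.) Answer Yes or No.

A fast-forward from 9323a1b to 5ec6395 is possible iff 9323a1b is an ancestor of 5ec6395.
Ancestors of 5ec6395: {0267e62, 09dc985, 11241b1, 5ec6395, 71b926b, 9323a1b, b05809a, ddc80a6}.
9323a1b is among them, so fast-forward is possible.

Yes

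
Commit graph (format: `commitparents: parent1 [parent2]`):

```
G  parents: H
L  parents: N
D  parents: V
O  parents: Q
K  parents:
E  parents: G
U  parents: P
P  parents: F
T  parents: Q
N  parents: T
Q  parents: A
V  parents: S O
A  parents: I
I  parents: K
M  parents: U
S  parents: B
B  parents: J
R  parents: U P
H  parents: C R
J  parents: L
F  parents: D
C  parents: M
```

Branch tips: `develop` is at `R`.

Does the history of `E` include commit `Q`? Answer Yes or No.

Ancestors of E (commits reachable by following parents): {A, B, C, D, E, F, G, H, I, J, K, L, M, N, O, P, Q, R, S, T, U, V}.
Q is in that set, so it is an ancestor of E.

Yes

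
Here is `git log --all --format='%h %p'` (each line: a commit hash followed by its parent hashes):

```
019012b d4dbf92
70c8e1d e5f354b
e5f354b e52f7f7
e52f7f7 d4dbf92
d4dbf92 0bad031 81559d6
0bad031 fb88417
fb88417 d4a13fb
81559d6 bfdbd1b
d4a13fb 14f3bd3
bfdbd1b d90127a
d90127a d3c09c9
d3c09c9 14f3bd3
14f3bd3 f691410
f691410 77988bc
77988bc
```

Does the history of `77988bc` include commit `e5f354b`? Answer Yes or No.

No

Ancestors of 77988bc: {77988bc}.
e5f354b is not in that set, so it is not an ancestor of 77988bc.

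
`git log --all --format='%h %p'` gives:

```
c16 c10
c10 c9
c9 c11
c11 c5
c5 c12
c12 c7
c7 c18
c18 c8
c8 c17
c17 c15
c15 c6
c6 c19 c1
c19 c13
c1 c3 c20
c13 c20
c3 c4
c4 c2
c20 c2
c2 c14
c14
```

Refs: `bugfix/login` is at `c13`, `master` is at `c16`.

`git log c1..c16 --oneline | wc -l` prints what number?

Reachable from c16: {c1, c10, c11, c12, c13, c14, c15, c16, c17, c18, c19, c2, c20, c3, c4, c5, c6, c7, c8, c9}.
Reachable from c1: {c1, c14, c2, c20, c3, c4}.
In c16's history but not c1's: {c10, c11, c12, c13, c15, c16, c17, c18, c19, c5, c6, c7, c8, c9} — 14 commits.

14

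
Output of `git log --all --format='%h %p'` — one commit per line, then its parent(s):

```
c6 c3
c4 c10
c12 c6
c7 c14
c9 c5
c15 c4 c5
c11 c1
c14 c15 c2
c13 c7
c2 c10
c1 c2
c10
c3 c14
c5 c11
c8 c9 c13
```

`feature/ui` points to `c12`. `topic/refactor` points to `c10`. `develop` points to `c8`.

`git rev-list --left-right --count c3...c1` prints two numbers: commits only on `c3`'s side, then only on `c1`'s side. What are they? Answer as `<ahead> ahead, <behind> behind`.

6 ahead, 0 behind

Reachable from c3: {c1, c10, c11, c14, c15, c2, c3, c4, c5}.
Reachable from c1: {c1, c10, c2}.
Only in c3's history (ahead): {c11, c14, c15, c3, c4, c5} — 6.
Only in c1's history (behind): {} — 0.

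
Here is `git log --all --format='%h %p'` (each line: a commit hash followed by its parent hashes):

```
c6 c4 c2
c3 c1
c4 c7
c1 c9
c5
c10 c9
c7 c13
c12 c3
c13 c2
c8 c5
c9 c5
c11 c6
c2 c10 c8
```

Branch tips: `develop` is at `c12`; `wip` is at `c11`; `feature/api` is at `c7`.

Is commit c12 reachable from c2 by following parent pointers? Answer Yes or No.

Ancestors of c2: {c10, c2, c5, c8, c9}.
c12 is not in that set, so it is not an ancestor of c2.

No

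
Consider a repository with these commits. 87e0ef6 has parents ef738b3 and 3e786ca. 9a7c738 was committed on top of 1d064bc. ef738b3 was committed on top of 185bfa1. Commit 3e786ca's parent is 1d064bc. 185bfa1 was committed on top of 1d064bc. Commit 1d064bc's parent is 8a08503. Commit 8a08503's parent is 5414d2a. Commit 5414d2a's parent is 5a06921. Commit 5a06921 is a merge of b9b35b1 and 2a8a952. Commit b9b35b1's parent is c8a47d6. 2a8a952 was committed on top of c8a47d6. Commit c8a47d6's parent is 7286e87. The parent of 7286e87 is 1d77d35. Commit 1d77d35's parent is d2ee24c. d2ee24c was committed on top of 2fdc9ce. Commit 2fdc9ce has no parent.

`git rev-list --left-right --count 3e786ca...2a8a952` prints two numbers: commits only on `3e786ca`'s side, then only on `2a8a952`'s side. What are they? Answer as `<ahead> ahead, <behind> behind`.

Reachable from 3e786ca: {1d064bc, 1d77d35, 2a8a952, 2fdc9ce, 3e786ca, 5414d2a, 5a06921, 7286e87, 8a08503, b9b35b1, c8a47d6, d2ee24c}.
Reachable from 2a8a952: {1d77d35, 2a8a952, 2fdc9ce, 7286e87, c8a47d6, d2ee24c}.
Only in 3e786ca's history (ahead): {1d064bc, 3e786ca, 5414d2a, 5a06921, 8a08503, b9b35b1} — 6.
Only in 2a8a952's history (behind): {} — 0.

6 ahead, 0 behind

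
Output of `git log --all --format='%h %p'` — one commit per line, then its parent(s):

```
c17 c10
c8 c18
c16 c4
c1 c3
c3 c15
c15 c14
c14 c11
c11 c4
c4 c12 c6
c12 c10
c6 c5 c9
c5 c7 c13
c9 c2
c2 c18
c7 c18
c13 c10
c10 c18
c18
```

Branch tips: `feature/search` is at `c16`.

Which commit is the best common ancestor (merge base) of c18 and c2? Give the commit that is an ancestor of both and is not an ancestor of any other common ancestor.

c18

Ancestors of c18: {c18}.
Ancestors of c2: {c18, c2}.
Common ancestors: {c18}.
The only common ancestor is c18, so it is the merge base.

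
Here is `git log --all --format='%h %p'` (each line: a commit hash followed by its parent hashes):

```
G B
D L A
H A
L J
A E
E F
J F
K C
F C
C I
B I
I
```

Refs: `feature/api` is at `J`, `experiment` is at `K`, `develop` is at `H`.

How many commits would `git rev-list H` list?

Walking parent pointers from H: reachable set = {A, C, E, F, H, I}.
That is 6 commits.

6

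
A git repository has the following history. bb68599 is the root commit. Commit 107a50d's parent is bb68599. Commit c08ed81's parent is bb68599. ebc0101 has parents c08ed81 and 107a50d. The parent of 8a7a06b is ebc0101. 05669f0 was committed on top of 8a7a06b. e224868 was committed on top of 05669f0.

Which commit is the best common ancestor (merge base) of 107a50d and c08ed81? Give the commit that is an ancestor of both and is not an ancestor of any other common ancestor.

Ancestors of 107a50d: {107a50d, bb68599}.
Ancestors of c08ed81: {bb68599, c08ed81}.
Common ancestors: {bb68599}.
The only common ancestor is bb68599, so it is the merge base.

bb68599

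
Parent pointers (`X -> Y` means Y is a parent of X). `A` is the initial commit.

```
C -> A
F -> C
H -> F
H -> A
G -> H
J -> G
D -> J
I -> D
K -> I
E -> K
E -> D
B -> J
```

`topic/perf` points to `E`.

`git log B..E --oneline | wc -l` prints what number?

4

Reachable from E: {A, C, D, E, F, G, H, I, J, K}.
Reachable from B: {A, B, C, F, G, H, J}.
In E's history but not B's: {D, E, I, K} — 4 commits.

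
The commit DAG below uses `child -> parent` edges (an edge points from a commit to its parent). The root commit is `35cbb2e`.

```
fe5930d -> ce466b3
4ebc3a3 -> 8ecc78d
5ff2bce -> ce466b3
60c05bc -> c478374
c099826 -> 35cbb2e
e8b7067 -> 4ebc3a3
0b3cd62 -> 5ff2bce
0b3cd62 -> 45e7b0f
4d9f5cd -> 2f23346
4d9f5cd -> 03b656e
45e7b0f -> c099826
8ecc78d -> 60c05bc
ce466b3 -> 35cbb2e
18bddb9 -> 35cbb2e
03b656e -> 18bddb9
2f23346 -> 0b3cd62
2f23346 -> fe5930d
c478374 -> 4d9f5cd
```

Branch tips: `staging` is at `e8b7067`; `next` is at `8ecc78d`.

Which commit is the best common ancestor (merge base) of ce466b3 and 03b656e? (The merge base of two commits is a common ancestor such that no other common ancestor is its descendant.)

Ancestors of ce466b3: {35cbb2e, ce466b3}.
Ancestors of 03b656e: {03b656e, 18bddb9, 35cbb2e}.
Common ancestors: {35cbb2e}.
The only common ancestor is 35cbb2e, so it is the merge base.

35cbb2e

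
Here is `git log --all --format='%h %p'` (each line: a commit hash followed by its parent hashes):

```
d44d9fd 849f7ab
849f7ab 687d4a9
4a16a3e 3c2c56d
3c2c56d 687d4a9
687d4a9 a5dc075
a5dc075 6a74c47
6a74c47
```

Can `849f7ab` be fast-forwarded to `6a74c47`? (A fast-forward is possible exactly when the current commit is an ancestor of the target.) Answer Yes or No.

No

A fast-forward from 849f7ab to 6a74c47 is possible iff 849f7ab is an ancestor of 6a74c47.
Ancestors of 6a74c47: {6a74c47}.
849f7ab is not among them, so fast-forward is not possible.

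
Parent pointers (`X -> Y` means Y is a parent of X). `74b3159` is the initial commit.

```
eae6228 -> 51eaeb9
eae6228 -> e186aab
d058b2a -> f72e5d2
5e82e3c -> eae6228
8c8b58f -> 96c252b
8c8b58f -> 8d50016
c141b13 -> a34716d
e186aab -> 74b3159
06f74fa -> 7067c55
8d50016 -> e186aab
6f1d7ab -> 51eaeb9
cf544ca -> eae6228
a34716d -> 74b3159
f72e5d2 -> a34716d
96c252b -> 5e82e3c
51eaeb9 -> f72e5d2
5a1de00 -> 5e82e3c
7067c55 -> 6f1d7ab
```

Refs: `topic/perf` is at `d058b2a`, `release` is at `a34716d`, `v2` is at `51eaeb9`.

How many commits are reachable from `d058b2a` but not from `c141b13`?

2

Reachable from d058b2a: {74b3159, a34716d, d058b2a, f72e5d2}.
Reachable from c141b13: {74b3159, a34716d, c141b13}.
In d058b2a's history but not c141b13's: {d058b2a, f72e5d2} — 2 commits.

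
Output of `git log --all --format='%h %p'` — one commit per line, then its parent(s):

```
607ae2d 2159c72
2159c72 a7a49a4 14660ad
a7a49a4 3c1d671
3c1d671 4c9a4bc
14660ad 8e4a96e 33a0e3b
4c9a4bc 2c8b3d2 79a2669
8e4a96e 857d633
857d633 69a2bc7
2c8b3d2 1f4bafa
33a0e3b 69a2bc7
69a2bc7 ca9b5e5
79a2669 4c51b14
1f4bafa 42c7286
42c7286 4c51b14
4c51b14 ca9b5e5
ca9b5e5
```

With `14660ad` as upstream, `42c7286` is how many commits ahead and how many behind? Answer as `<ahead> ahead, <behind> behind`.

2 ahead, 5 behind

Reachable from 42c7286: {42c7286, 4c51b14, ca9b5e5}.
Reachable from 14660ad: {14660ad, 33a0e3b, 69a2bc7, 857d633, 8e4a96e, ca9b5e5}.
Only in 42c7286's history (ahead): {42c7286, 4c51b14} — 2.
Only in 14660ad's history (behind): {14660ad, 33a0e3b, 69a2bc7, 857d633, 8e4a96e} — 5.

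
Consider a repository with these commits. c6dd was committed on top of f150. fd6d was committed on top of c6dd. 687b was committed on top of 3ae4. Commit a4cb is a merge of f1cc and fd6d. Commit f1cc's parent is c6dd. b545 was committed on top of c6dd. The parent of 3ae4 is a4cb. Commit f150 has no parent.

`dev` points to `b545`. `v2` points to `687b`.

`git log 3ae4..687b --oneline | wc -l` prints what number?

Reachable from 687b: {3ae4, 687b, a4cb, c6dd, f150, f1cc, fd6d}.
Reachable from 3ae4: {3ae4, a4cb, c6dd, f150, f1cc, fd6d}.
In 687b's history but not 3ae4's: {687b} — 1 commit.

1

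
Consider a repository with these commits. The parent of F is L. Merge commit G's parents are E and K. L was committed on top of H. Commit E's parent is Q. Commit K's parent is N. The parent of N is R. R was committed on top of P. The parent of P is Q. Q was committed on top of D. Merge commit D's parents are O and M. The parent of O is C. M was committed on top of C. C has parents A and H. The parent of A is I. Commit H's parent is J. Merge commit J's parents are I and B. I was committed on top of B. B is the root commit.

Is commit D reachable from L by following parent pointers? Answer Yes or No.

Ancestors of L: {B, H, I, J, L}.
D is not in that set, so it is not an ancestor of L.

No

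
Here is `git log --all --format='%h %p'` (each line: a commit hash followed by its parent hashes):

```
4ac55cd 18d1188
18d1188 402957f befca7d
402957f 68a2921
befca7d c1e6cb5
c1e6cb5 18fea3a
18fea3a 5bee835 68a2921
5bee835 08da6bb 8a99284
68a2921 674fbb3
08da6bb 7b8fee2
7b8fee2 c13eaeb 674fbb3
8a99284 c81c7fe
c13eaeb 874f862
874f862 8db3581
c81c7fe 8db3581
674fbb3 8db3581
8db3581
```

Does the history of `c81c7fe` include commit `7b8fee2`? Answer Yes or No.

No

Ancestors of c81c7fe: {8db3581, c81c7fe}.
7b8fee2 is not in that set, so it is not an ancestor of c81c7fe.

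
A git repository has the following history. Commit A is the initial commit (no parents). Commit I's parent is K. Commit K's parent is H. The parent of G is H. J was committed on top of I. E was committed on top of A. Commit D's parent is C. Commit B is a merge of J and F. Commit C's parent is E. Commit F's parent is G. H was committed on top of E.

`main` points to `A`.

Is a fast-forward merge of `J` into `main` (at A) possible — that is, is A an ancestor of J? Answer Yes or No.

Yes

A fast-forward from A to J is possible iff A is an ancestor of J.
Ancestors of J: {A, E, H, I, J, K}.
A is among them, so fast-forward is possible.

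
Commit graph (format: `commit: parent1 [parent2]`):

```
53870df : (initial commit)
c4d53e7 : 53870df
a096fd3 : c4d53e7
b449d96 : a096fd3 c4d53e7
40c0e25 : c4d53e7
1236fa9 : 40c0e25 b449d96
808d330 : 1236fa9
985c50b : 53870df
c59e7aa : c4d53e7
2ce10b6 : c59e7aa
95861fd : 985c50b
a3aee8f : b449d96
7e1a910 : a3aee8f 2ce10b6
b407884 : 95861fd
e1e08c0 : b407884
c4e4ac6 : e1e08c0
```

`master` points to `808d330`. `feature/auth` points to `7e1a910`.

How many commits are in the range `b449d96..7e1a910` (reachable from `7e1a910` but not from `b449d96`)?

4

Reachable from 7e1a910: {2ce10b6, 53870df, 7e1a910, a096fd3, a3aee8f, b449d96, c4d53e7, c59e7aa}.
Reachable from b449d96: {53870df, a096fd3, b449d96, c4d53e7}.
In 7e1a910's history but not b449d96's: {2ce10b6, 7e1a910, a3aee8f, c59e7aa} — 4 commits.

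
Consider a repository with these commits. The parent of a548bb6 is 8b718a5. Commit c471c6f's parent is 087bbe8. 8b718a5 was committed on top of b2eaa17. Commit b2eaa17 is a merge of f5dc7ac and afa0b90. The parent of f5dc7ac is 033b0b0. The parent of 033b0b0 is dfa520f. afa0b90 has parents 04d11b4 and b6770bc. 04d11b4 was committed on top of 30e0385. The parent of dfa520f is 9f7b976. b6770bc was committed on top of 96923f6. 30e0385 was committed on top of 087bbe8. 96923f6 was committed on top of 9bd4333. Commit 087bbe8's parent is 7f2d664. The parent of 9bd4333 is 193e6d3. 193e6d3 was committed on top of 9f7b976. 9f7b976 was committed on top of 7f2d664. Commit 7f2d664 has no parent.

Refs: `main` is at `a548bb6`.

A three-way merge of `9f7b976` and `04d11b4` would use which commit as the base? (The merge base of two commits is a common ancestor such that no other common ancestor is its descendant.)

Ancestors of 9f7b976: {7f2d664, 9f7b976}.
Ancestors of 04d11b4: {04d11b4, 087bbe8, 30e0385, 7f2d664}.
Common ancestors: {7f2d664}.
The only common ancestor is 7f2d664, so it is the merge base.

7f2d664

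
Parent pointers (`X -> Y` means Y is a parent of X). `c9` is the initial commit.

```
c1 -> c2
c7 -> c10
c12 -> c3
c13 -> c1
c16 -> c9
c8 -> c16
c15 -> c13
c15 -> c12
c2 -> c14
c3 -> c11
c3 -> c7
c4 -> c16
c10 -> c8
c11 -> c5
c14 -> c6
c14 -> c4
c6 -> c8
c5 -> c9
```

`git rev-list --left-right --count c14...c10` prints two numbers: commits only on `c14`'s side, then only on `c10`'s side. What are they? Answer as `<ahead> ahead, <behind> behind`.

Reachable from c14: {c14, c16, c4, c6, c8, c9}.
Reachable from c10: {c10, c16, c8, c9}.
Only in c14's history (ahead): {c14, c4, c6} — 3.
Only in c10's history (behind): {c10} — 1.

3 ahead, 1 behind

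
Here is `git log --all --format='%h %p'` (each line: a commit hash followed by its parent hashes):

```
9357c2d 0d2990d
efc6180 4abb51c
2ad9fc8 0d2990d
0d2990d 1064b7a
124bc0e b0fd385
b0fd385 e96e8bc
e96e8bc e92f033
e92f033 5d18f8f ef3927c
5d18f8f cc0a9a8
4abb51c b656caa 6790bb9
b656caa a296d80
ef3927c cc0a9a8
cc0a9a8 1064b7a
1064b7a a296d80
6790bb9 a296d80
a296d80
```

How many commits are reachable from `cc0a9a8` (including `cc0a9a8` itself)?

Walking parent pointers from cc0a9a8: reachable set = {1064b7a, a296d80, cc0a9a8}.
That is 3 commits.

3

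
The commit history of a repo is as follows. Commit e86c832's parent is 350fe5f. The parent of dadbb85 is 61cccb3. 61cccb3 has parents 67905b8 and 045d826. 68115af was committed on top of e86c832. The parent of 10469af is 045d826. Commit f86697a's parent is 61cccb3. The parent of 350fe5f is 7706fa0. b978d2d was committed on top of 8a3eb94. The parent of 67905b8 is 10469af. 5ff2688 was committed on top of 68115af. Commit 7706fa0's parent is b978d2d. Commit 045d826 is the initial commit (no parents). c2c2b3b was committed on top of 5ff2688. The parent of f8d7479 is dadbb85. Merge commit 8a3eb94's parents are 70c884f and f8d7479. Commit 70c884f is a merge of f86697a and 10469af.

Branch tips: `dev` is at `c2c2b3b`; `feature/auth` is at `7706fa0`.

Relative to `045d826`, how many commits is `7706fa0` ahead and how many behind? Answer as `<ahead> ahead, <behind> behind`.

Reachable from 7706fa0: {045d826, 10469af, 61cccb3, 67905b8, 70c884f, 7706fa0, 8a3eb94, b978d2d, dadbb85, f86697a, f8d7479}.
Reachable from 045d826: {045d826}.
Only in 7706fa0's history (ahead): {10469af, 61cccb3, 67905b8, 70c884f, 7706fa0, 8a3eb94, b978d2d, dadbb85, f86697a, f8d7479} — 10.
Only in 045d826's history (behind): {} — 0.

10 ahead, 0 behind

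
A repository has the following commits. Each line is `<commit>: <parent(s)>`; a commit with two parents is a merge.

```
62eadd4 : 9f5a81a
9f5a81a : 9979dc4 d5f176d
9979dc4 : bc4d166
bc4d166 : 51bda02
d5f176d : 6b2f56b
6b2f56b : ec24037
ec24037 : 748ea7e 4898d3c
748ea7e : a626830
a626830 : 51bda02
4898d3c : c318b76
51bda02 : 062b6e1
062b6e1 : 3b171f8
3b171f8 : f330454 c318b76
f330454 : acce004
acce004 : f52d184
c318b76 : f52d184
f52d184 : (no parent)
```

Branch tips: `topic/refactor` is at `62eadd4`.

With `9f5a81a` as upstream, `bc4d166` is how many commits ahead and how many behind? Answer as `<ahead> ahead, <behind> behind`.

Reachable from bc4d166: {062b6e1, 3b171f8, 51bda02, acce004, bc4d166, c318b76, f330454, f52d184}.
Reachable from 9f5a81a: {062b6e1, 3b171f8, 4898d3c, 51bda02, 6b2f56b, 748ea7e, 9979dc4, 9f5a81a, a626830, acce004, bc4d166, c318b76, d5f176d, ec24037, f330454, f52d184}.
Only in bc4d166's history (ahead): {} — 0.
Only in 9f5a81a's history (behind): {4898d3c, 6b2f56b, 748ea7e, 9979dc4, 9f5a81a, a626830, d5f176d, ec24037} — 8.

0 ahead, 8 behind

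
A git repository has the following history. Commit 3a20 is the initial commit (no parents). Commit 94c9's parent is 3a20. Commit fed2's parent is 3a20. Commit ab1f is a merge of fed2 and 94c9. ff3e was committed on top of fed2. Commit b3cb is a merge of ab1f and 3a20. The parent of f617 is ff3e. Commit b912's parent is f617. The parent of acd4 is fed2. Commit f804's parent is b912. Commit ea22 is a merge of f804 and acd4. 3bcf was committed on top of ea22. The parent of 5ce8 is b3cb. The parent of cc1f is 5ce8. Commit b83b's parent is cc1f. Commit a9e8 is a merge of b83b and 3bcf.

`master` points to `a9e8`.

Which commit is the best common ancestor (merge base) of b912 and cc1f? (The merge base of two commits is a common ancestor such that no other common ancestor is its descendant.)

fed2

Ancestors of b912: {3a20, b912, f617, fed2, ff3e}.
Ancestors of cc1f: {3a20, 5ce8, 94c9, ab1f, b3cb, cc1f, fed2}.
Common ancestors: {3a20, fed2}.
Among these, fed2 is not an ancestor of any other common ancestor — it is the merge base.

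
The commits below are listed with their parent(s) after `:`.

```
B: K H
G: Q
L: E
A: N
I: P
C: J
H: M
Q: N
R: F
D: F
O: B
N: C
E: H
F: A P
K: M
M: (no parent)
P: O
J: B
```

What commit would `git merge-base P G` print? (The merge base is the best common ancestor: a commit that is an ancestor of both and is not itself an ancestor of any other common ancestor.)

B

Ancestors of P: {B, H, K, M, O, P}.
Ancestors of G: {B, C, G, H, J, K, M, N, Q}.
Common ancestors: {B, H, K, M}.
Among these, B is not an ancestor of any other common ancestor — it is the merge base.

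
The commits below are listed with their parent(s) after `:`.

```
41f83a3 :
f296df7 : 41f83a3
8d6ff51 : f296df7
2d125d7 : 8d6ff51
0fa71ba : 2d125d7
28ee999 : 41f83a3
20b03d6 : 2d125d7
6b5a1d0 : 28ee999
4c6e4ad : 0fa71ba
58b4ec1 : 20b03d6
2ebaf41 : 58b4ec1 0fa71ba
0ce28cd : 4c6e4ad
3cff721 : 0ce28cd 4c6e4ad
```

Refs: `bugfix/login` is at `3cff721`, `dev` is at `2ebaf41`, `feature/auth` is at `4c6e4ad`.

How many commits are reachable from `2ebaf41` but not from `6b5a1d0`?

Reachable from 2ebaf41: {0fa71ba, 20b03d6, 2d125d7, 2ebaf41, 41f83a3, 58b4ec1, 8d6ff51, f296df7}.
Reachable from 6b5a1d0: {28ee999, 41f83a3, 6b5a1d0}.
In 2ebaf41's history but not 6b5a1d0's: {0fa71ba, 20b03d6, 2d125d7, 2ebaf41, 58b4ec1, 8d6ff51, f296df7} — 7 commits.

7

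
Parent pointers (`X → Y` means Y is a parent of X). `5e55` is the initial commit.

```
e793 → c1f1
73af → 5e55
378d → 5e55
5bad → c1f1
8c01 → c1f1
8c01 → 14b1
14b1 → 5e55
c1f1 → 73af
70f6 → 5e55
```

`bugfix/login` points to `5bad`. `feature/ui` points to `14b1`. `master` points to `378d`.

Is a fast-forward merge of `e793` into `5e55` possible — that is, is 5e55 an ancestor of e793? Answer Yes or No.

A fast-forward from 5e55 to e793 is possible iff 5e55 is an ancestor of e793.
Ancestors of e793: {5e55, 73af, c1f1, e793}.
5e55 is among them, so fast-forward is possible.

Yes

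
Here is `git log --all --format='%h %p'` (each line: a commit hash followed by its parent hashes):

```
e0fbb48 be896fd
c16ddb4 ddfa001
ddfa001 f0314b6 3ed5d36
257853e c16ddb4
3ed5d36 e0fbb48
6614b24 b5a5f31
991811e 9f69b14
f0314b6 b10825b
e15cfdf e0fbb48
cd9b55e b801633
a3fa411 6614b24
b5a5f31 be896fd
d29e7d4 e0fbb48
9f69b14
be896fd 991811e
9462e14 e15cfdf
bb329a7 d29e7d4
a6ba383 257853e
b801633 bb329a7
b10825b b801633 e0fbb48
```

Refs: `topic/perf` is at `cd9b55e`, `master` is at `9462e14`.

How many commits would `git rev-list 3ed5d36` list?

5

Walking parent pointers from 3ed5d36: reachable set = {3ed5d36, 991811e, 9f69b14, be896fd, e0fbb48}.
That is 5 commits.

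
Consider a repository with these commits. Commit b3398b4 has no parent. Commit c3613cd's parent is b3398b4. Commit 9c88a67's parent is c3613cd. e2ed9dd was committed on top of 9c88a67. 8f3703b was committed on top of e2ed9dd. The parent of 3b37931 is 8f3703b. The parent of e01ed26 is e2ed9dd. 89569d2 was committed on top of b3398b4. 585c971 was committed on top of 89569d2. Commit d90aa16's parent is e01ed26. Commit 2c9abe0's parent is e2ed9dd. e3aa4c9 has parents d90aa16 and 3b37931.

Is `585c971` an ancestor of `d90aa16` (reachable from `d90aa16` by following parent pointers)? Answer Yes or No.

No

Ancestors of d90aa16: {9c88a67, b3398b4, c3613cd, d90aa16, e01ed26, e2ed9dd}.
585c971 is not in that set, so it is not an ancestor of d90aa16.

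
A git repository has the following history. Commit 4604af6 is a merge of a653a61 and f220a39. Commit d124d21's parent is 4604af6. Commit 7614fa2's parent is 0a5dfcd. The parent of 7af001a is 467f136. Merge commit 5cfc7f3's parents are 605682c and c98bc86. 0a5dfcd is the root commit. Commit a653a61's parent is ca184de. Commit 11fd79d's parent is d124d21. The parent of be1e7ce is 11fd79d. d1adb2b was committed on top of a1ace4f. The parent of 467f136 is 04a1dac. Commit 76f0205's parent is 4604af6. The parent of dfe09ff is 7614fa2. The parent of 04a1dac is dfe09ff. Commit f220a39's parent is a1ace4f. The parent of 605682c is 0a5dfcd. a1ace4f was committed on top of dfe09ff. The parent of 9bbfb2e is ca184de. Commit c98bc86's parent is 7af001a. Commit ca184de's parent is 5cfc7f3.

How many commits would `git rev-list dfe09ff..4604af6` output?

11

Reachable from 4604af6: {04a1dac, 0a5dfcd, 4604af6, 467f136, 5cfc7f3, 605682c, 7614fa2, 7af001a, a1ace4f, a653a61, c98bc86, ca184de, dfe09ff, f220a39}.
Reachable from dfe09ff: {0a5dfcd, 7614fa2, dfe09ff}.
In 4604af6's history but not dfe09ff's: {04a1dac, 4604af6, 467f136, 5cfc7f3, 605682c, 7af001a, a1ace4f, a653a61, c98bc86, ca184de, f220a39} — 11 commits.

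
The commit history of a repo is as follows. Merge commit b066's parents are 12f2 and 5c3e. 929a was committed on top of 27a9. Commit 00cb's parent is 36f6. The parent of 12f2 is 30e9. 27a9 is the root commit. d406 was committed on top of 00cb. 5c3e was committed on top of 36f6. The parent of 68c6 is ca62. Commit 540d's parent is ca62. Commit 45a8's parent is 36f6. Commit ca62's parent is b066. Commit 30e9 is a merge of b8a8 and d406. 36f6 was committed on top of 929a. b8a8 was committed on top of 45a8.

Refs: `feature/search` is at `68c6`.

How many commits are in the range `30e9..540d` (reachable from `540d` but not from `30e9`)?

5

Reachable from 540d: {00cb, 12f2, 27a9, 30e9, 36f6, 45a8, 540d, 5c3e, 929a, b066, b8a8, ca62, d406}.
Reachable from 30e9: {00cb, 27a9, 30e9, 36f6, 45a8, 929a, b8a8, d406}.
In 540d's history but not 30e9's: {12f2, 540d, 5c3e, b066, ca62} — 5 commits.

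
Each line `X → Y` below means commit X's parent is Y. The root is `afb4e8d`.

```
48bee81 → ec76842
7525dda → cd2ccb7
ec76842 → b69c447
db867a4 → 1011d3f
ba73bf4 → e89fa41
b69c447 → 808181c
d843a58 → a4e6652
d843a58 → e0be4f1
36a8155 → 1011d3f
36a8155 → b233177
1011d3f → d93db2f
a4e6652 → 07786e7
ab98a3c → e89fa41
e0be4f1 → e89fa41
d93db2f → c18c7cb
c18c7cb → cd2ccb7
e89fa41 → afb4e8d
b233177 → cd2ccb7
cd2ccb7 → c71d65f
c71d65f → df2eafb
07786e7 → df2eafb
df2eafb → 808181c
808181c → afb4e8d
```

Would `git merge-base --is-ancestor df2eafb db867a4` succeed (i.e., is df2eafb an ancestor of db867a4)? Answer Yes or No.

Ancestors of db867a4 (commits reachable by following parents): {1011d3f, 808181c, afb4e8d, c18c7cb, c71d65f, cd2ccb7, d93db2f, db867a4, df2eafb}.
df2eafb is in that set, so it is an ancestor of db867a4.

Yes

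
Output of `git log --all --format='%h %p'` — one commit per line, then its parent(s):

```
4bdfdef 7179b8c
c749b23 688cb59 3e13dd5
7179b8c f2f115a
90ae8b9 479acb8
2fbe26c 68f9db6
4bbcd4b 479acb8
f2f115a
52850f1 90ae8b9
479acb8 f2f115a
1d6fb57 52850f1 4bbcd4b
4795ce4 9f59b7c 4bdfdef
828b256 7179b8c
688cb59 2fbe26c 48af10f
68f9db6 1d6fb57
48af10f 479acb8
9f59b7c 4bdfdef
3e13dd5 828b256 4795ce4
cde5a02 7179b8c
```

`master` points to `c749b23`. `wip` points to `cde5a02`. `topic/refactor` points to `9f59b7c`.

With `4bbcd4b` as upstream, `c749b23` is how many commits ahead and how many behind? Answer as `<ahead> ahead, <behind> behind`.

14 ahead, 0 behind

Reachable from c749b23: {1d6fb57, 2fbe26c, 3e13dd5, 4795ce4, 479acb8, 48af10f, 4bbcd4b, 4bdfdef, 52850f1, 688cb59, 68f9db6, 7179b8c, 828b256, 90ae8b9, 9f59b7c, c749b23, f2f115a}.
Reachable from 4bbcd4b: {479acb8, 4bbcd4b, f2f115a}.
Only in c749b23's history (ahead): {1d6fb57, 2fbe26c, 3e13dd5, 4795ce4, 48af10f, 4bdfdef, 52850f1, 688cb59, 68f9db6, 7179b8c, 828b256, 90ae8b9, 9f59b7c, c749b23} — 14.
Only in 4bbcd4b's history (behind): {} — 0.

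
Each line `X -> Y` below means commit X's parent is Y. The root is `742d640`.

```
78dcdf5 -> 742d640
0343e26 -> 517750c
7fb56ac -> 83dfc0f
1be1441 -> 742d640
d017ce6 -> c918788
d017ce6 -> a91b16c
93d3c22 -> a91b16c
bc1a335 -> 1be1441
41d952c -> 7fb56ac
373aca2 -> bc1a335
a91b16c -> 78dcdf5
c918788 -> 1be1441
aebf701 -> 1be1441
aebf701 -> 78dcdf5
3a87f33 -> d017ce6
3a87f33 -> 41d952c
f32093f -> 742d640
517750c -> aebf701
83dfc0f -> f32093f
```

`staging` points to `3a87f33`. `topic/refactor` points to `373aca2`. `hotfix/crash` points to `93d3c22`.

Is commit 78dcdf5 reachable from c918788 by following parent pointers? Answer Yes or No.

No

Ancestors of c918788: {1be1441, 742d640, c918788}.
78dcdf5 is not in that set, so it is not an ancestor of c918788.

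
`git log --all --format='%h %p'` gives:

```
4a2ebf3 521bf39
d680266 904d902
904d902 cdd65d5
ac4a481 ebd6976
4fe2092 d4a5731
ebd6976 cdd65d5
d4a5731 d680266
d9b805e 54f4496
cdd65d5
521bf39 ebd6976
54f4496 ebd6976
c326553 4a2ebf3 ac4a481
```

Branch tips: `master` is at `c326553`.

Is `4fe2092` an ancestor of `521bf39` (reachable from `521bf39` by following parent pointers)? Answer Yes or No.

Ancestors of 521bf39: {521bf39, cdd65d5, ebd6976}.
4fe2092 is not in that set, so it is not an ancestor of 521bf39.

No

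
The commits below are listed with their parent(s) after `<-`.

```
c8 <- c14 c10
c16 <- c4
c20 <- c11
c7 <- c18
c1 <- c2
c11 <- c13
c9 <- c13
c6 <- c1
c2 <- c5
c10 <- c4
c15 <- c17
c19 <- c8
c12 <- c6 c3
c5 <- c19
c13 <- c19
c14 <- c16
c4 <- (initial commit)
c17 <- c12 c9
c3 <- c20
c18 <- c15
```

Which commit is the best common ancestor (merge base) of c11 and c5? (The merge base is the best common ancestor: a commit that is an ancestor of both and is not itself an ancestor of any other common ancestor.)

Ancestors of c11: {c10, c11, c13, c14, c16, c19, c4, c8}.
Ancestors of c5: {c10, c14, c16, c19, c4, c5, c8}.
Common ancestors: {c10, c14, c16, c19, c4, c8}.
Among these, c19 is not an ancestor of any other common ancestor — it is the merge base.

c19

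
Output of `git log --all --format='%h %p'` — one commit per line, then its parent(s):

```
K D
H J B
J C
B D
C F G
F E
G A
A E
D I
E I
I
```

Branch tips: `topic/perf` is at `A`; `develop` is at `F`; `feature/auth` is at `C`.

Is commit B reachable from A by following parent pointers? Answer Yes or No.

No

Ancestors of A: {A, E, I}.
B is not in that set, so it is not an ancestor of A.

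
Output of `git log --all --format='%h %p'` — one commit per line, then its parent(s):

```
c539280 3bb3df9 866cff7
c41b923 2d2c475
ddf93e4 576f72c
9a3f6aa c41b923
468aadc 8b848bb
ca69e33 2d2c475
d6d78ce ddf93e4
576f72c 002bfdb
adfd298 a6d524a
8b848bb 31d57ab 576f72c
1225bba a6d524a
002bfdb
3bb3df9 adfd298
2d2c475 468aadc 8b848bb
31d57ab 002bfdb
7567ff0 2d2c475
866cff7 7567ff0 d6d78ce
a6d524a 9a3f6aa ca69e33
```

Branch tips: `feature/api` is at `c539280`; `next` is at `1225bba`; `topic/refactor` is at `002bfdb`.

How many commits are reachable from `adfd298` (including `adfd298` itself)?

Walking parent pointers from adfd298: reachable set = {002bfdb, 2d2c475, 31d57ab, 468aadc, 576f72c, 8b848bb, 9a3f6aa, a6d524a, adfd298, c41b923, ca69e33}.
That is 11 commits.

11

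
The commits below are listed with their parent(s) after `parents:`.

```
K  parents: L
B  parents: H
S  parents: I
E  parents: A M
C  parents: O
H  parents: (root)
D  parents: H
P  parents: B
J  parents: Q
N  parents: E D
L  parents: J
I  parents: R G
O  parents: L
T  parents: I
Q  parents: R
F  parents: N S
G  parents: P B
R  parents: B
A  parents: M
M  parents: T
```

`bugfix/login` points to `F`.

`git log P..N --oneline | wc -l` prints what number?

9

Reachable from N: {A, B, D, E, G, H, I, M, N, P, R, T}.
Reachable from P: {B, H, P}.
In N's history but not P's: {A, D, E, G, I, M, N, R, T} — 9 commits.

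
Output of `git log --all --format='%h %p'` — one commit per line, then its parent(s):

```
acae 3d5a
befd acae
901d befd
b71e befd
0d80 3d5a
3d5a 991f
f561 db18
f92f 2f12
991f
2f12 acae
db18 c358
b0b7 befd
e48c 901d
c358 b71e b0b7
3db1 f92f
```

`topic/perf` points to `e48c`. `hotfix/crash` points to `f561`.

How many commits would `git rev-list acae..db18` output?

Reachable from db18: {3d5a, 991f, acae, b0b7, b71e, befd, c358, db18}.
Reachable from acae: {3d5a, 991f, acae}.
In db18's history but not acae's: {b0b7, b71e, befd, c358, db18} — 5 commits.

5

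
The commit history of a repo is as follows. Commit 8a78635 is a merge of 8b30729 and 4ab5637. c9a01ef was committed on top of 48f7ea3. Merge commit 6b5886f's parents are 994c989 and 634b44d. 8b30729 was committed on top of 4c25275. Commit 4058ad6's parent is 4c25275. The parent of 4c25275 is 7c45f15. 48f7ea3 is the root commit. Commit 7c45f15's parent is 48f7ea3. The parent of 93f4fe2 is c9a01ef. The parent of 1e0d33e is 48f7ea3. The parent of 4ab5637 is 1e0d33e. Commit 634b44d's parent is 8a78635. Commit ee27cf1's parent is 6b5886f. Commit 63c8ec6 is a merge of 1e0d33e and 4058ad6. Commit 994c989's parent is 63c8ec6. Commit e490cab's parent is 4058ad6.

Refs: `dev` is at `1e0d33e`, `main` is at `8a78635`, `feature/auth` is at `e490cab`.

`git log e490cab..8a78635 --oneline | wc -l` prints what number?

4

Reachable from 8a78635: {1e0d33e, 48f7ea3, 4ab5637, 4c25275, 7c45f15, 8a78635, 8b30729}.
Reachable from e490cab: {4058ad6, 48f7ea3, 4c25275, 7c45f15, e490cab}.
In 8a78635's history but not e490cab's: {1e0d33e, 4ab5637, 8a78635, 8b30729} — 4 commits.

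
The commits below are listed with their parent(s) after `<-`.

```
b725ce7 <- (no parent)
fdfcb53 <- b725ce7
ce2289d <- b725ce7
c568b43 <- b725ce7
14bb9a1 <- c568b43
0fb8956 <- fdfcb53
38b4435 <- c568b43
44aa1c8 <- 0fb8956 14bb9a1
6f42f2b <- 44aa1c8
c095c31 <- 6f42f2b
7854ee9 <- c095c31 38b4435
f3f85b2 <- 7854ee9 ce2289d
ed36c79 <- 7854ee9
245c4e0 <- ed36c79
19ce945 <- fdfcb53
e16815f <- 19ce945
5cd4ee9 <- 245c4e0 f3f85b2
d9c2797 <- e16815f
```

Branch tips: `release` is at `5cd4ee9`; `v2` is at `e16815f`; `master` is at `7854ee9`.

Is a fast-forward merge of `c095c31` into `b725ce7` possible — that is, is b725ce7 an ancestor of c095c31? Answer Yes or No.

A fast-forward from b725ce7 to c095c31 is possible iff b725ce7 is an ancestor of c095c31.
Ancestors of c095c31: {0fb8956, 14bb9a1, 44aa1c8, 6f42f2b, b725ce7, c095c31, c568b43, fdfcb53}.
b725ce7 is among them, so fast-forward is possible.

Yes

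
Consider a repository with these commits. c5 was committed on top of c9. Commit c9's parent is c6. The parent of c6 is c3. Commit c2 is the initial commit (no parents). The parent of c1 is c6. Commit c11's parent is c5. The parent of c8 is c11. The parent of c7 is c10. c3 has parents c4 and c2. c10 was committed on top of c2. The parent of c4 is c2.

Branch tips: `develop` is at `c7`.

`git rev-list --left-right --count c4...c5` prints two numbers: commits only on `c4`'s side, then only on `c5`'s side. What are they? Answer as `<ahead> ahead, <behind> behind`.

0 ahead, 4 behind

Reachable from c4: {c2, c4}.
Reachable from c5: {c2, c3, c4, c5, c6, c9}.
Only in c4's history (ahead): {} — 0.
Only in c5's history (behind): {c3, c5, c6, c9} — 4.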